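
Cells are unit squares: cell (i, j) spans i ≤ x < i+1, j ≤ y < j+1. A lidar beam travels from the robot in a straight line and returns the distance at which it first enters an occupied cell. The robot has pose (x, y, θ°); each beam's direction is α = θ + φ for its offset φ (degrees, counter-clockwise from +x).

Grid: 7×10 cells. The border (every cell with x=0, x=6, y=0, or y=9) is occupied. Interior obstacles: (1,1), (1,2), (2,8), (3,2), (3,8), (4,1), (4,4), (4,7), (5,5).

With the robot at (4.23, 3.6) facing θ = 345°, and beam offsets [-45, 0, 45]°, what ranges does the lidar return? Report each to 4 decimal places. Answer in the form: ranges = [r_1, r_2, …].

beam 1: φ=-45°, α=300°
  d=(0.5000,-0.8660)  start (4,3)  tX=1.5400 tY=0.6928  stride 1/|dx|=2.0000 1/|dy|=1.1547
    cross y-line → (4,2), t=0.6928
    cross x-line → (5,2), t=1.5400
    cross y-line → (5,1), t=1.8475
    cross y-line → (5,0), t=3.0022 (wall)
  → r_1 = 3.0022
beam 2: φ=0°, α=345°
  d=(0.9659,-0.2588)  start (4,3)  tX=0.7972 tY=2.3182  stride 1/|dx|=1.0353 1/|dy|=3.8637
    cross x-line → (5,3), t=0.7972
    cross x-line → (6,3), t=1.8324 (wall)
  → r_2 = 1.8324
beam 3: φ=45°, α=30°
  d=(0.8660,0.5000)  start (4,3)  tX=0.8891 tY=0.8000  stride 1/|dx|=1.1547 1/|dy|=2.0000
    cross y-line → (4,4), t=0.8000 (wall)
  → r_3 = 0.8000

ranges = [3.0022, 1.8324, 0.8000]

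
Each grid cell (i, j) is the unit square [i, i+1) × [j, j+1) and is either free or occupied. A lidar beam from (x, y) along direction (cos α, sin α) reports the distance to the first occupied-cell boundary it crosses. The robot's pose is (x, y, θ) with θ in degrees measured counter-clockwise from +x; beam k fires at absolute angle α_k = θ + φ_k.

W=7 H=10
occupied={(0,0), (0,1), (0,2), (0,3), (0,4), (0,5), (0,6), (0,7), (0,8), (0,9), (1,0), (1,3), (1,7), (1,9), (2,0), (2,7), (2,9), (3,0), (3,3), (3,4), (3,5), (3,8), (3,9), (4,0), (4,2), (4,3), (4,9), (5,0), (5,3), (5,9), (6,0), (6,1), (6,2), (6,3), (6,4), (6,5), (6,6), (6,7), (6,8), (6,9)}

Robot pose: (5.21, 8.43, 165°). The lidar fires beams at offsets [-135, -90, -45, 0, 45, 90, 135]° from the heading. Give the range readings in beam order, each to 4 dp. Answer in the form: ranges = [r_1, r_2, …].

beam 1: φ=-135°, α=30°
  cosα=0.8660 sinα=0.5000 | (5,8) | tMaxX 0.9122 tMaxY 1.1400 | tΔX 1.1547 tΔY 2.0000
    t=0.9122 [x] (6,8) — stop
  → r_1 = 0.9122
beam 2: φ=-90°, α=75°
  cosα=0.2588 sinα=0.9659 | (5,8) | tMaxX 3.0523 tMaxY 0.5901 | tΔX 3.8637 tΔY 1.0353
    t=0.5901 [y] (5,9) — stop
  → r_2 = 0.5901
beam 3: φ=-45°, α=120°
  cosα=-0.5000 sinα=0.8660 | (5,8) | tMaxX 0.4200 tMaxY 0.6582 | tΔX 2.0000 tΔY 1.1547
    t=0.4200 [x] (4,8)
    t=0.6582 [y] (4,9) — stop
  → r_3 = 0.6582
beam 4: φ=0°, α=165°
  cosα=-0.9659 sinα=0.2588 | (5,8) | tMaxX 0.2174 tMaxY 2.2023 | tΔX 1.0353 tΔY 3.8637
    t=0.2174 [x] (4,8)
    t=1.2527 [x] (3,8) — stop
  → r_4 = 1.2527
beam 5: φ=45°, α=210°
  cosα=-0.8660 sinα=-0.5000 | (5,8) | tMaxX 0.2425 tMaxY 0.8600 | tΔX 1.1547 tΔY 2.0000
    t=0.2425 [x] (4,8)
    t=0.8600 [y] (4,7)
    t=1.3972 [x] (3,7)
    t=2.5519 [x] (2,7) — stop
  → r_5 = 2.5519
beam 6: φ=90°, α=255°
  cosα=-0.2588 sinα=-0.9659 | (5,8) | tMaxX 0.8114 tMaxY 0.4452 | tΔX 3.8637 tΔY 1.0353
    t=0.4452 [y] (5,7)
    t=0.8114 [x] (4,7)
    t=1.4804 [y] (4,6)
    t=2.5157 [y] (4,5)
    t=3.5510 [y] (4,4)
    t=4.5863 [y] (4,3) — stop
  → r_6 = 4.5863
beam 7: φ=135°, α=300°
  cosα=0.5000 sinα=-0.8660 | (5,8) | tMaxX 1.5800 tMaxY 0.4965 | tΔX 2.0000 tΔY 1.1547
    t=0.4965 [y] (5,7)
    t=1.5800 [x] (6,7) — stop
  → r_7 = 1.5800

ranges = [0.9122, 0.5901, 0.6582, 1.2527, 2.5519, 4.5863, 1.5800]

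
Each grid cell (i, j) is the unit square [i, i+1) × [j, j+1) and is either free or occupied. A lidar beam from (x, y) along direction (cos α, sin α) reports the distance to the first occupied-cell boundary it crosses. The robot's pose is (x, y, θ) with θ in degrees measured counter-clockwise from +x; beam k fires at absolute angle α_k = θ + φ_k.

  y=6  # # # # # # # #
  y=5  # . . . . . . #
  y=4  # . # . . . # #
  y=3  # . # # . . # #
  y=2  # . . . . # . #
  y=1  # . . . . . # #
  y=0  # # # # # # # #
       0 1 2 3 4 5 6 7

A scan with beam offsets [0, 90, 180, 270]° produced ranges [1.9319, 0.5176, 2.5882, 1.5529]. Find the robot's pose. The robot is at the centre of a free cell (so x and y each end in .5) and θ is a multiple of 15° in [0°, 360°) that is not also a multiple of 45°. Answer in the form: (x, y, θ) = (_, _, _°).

Enumerate (i+0.5, j+0.5, θ) over the 23 free cells and 16 admissible headings. For each, cast all 4 beams and compare to the given ranges.
  (1.5, 2.5, 330°): beam 1 = 3.0000 ≠ 1.9319 ✗
  (3.5, 1.5, 150°): beam 1 = 2.8868 ≠ 1.9319 ✗
  (4.5, 5.5, 255°): beam 2 = 1.9319 ≠ 0.5176 ✗
  …
  (3.5, 5.5, 15°): r_1=1.9319, r_2=0.5176, r_3=2.5882, r_4=1.5529 — all match ✓
No second candidate reproduces the full scan.

(x, y, θ) = (3.5, 5.5, 15°)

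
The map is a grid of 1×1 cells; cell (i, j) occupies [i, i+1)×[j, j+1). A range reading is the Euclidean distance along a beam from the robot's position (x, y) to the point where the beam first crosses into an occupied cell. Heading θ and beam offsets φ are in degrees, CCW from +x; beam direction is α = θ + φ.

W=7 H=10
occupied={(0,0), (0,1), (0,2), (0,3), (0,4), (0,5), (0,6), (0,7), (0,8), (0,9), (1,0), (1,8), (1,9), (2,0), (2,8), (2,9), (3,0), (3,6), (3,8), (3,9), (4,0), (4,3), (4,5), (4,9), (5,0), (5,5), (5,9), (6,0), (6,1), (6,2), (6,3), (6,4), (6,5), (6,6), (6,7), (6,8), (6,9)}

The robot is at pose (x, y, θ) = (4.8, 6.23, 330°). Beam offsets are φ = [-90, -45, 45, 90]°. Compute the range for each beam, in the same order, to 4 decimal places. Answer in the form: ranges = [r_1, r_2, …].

beam 1: φ=-90°, α=240°
  direction (-0.5000, -0.8660); cell (4,6); t to first gridline: x 1.6000, y 0.2656 (then +2.0000 / +1.1547)
    (4,5) via y @ 0.2656  # hit
  → r_1 = 0.2656
beam 2: φ=-45°, α=285°
  direction (0.2588, -0.9659); cell (4,6); t to first gridline: x 0.7727, y 0.2381 (then +3.8637 / +1.0353)
    (4,5) via y @ 0.2381  # hit
  → r_2 = 0.2381
beam 3: φ=45°, α=15°
  direction (0.9659, 0.2588); cell (4,6); t to first gridline: x 0.2071, y 2.9751 (then +1.0353 / +3.8637)
    (5,6) via x @ 0.2071
    (6,6) via x @ 1.2423  # hit
  → r_3 = 1.2423
beam 4: φ=90°, α=60°
  direction (0.5000, 0.8660); cell (4,6); t to first gridline: x 0.4000, y 0.8891 (then +2.0000 / +1.1547)
    (5,6) via x @ 0.4000
    (5,7) via y @ 0.8891
    (5,8) via y @ 2.0438
    (6,8) via x @ 2.4000  # hit
  → r_4 = 2.4000

ranges = [0.2656, 0.2381, 1.2423, 2.4000]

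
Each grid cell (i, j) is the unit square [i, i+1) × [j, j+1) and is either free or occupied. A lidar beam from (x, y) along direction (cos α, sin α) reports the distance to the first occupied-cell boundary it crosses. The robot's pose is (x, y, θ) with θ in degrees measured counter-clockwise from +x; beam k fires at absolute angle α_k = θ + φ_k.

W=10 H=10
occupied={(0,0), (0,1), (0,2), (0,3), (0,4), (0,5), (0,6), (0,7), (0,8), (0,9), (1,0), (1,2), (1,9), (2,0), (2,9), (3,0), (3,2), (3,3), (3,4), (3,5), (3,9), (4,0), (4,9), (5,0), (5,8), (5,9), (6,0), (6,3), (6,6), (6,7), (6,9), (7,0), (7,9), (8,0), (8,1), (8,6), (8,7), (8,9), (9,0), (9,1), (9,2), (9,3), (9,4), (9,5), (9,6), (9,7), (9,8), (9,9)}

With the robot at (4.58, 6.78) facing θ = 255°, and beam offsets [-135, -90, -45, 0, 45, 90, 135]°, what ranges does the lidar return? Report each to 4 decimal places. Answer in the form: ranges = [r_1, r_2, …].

ranges = [2.5634, 3.7063, 1.5600, 2.2409, 3.2101, 1.4701, 1.6397]

beam 1: φ=-135°, α=120°
  d=(-0.5000,0.8660)  start (4,6)  tX=1.1600 tY=0.2540  stride 1/|dx|=2.0000 1/|dy|=1.1547
    cross y-line → (4,7), t=0.2540
    cross x-line → (3,7), t=1.1600
    cross y-line → (3,8), t=1.4087
    cross y-line → (3,9), t=2.5634 (wall)
  → r_1 = 2.5634
beam 2: φ=-90°, α=165°
  d=(-0.9659,0.2588)  start (4,6)  tX=0.6005 tY=0.8500  stride 1/|dx|=1.0353 1/|dy|=3.8637
    cross x-line → (3,6), t=0.6005
    cross y-line → (3,7), t=0.8500
    cross x-line → (2,7), t=1.6357
    cross x-line → (1,7), t=2.6710
    cross x-line → (0,7), t=3.7063 (wall)
  → r_2 = 3.7063
beam 3: φ=-45°, α=210°
  d=(-0.8660,-0.5000)  start (4,6)  tX=0.6697 tY=1.5600  stride 1/|dx|=1.1547 1/|dy|=2.0000
    cross x-line → (3,6), t=0.6697
    cross y-line → (3,5), t=1.5600 (wall)
  → r_3 = 1.5600
beam 4: φ=0°, α=255°
  d=(-0.2588,-0.9659)  start (4,6)  tX=2.2409 tY=0.8075  stride 1/|dx|=3.8637 1/|dy|=1.0353
    cross y-line → (4,5), t=0.8075
    cross y-line → (4,4), t=1.8428
    cross x-line → (3,4), t=2.2409 (wall)
  → r_4 = 2.2409
beam 5: φ=45°, α=300°
  d=(0.5000,-0.8660)  start (4,6)  tX=0.8400 tY=0.9007  stride 1/|dx|=2.0000 1/|dy|=1.1547
    cross x-line → (5,6), t=0.8400
    cross y-line → (5,5), t=0.9007
    cross y-line → (5,4), t=2.0554
    cross x-line → (6,4), t=2.8400
    cross y-line → (6,3), t=3.2101 (wall)
  → r_5 = 3.2101
beam 6: φ=90°, α=345°
  d=(0.9659,-0.2588)  start (4,6)  tX=0.4348 tY=3.0137  stride 1/|dx|=1.0353 1/|dy|=3.8637
    cross x-line → (5,6), t=0.4348
    cross x-line → (6,6), t=1.4701 (wall)
  → r_6 = 1.4701
beam 7: φ=135°, α=30°
  d=(0.8660,0.5000)  start (4,6)  tX=0.4850 tY=0.4400  stride 1/|dx|=1.1547 1/|dy|=2.0000
    cross y-line → (4,7), t=0.4400
    cross x-line → (5,7), t=0.4850
    cross x-line → (6,7), t=1.6397 (wall)
  → r_7 = 1.6397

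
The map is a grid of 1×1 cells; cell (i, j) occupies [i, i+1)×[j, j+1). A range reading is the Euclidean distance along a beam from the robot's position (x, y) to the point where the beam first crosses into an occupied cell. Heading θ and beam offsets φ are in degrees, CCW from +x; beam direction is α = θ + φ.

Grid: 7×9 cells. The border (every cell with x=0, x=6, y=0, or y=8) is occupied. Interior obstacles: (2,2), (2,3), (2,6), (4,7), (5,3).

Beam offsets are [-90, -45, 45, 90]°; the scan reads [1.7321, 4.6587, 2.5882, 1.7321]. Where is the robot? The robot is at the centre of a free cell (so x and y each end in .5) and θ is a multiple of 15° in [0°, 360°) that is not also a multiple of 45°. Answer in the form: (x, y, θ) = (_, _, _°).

Candidates: 30 free-cell centres × 16 headings = 480 poses. Raycast each; keep the one whose scan matches to 4 dp.
  (1.5, 1.5, 330°): beam 1 = 0.5774 ≠ 1.7321 ✗
  (1.5, 3.5, 210°): beam 1 = 1.0000 ≠ 1.7321 ✗
  (3.5, 4.5, 75°): beam 1 = 1.9319 ≠ 1.7321 ✗
  …
  (3.5, 5.5, 330°): r_1=1.7321, r_2=4.6587, r_3=2.5882, r_4=1.7321 — all match ✓
Unique over the lattice → pose = (3.5, 5.5, 330°).

(x, y, θ) = (3.5, 5.5, 330°)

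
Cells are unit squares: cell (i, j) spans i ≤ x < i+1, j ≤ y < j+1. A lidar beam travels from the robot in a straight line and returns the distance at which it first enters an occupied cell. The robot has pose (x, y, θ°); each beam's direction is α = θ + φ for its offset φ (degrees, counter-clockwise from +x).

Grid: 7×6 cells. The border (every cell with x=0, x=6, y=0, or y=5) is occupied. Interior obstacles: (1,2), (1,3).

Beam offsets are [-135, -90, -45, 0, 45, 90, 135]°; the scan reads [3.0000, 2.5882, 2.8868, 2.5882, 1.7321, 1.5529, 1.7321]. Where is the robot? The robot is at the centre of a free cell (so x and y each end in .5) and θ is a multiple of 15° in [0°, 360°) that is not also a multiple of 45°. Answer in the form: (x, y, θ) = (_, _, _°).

Candidates: 18 free-cell centres × 16 headings = 288 poses. Raycast each; keep the one whose scan matches to 4 dp.
  (5.5, 4.5, 105°): beam 1 = 0.5774 ≠ 3.0000 ✗
  (4.5, 2.5, 165°): beam 1 = 1.7321 ≠ 3.0000 ✗
  (2.5, 2.5, 30°): beam 1 = 1.5529 ≠ 3.0000 ✗
  (5.5, 3.5, 105°): beam 1 = 0.5774 ≠ 3.0000 ✗
  …
  (4.5, 3.5, 285°): r_1=3.0000, r_2=2.5882, r_3=2.8868, r_4=2.5882, r_5=1.7321, r_6=1.5529, r_7=1.7321 — all match ✓
Unique over the lattice → pose = (4.5, 3.5, 285°).

(x, y, θ) = (4.5, 3.5, 285°)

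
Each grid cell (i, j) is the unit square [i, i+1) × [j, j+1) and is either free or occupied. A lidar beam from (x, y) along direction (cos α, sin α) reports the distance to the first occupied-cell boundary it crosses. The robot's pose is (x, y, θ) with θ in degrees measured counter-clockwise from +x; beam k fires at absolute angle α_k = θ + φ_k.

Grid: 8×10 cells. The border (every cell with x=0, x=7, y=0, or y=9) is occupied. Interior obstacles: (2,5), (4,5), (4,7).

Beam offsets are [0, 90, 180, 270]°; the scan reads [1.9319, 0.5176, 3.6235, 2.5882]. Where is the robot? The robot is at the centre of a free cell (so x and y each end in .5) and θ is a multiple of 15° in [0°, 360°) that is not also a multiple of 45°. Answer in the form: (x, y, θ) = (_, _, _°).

(x, y, θ) = (1.5, 4.5, 105°)

The pose lattice has 45·16 = 720 candidates. Test each by forward raycasting.
  (2.5, 8.5, 15°): beam 3 = 1.5529 ≠ 3.6235 ✗
  (3.5, 3.5, 240°): beam 1 = 2.8868 ≠ 1.9319 ✗
  (1.5, 3.5, 75°): beam 3 = 1.9319 ≠ 3.6235 ✗
  …
  (1.5, 4.5, 105°): r_1=1.9319, r_2=0.5176, r_3=3.6235, r_4=2.5882 — all match ✓
Unique over the lattice → pose = (1.5, 4.5, 105°).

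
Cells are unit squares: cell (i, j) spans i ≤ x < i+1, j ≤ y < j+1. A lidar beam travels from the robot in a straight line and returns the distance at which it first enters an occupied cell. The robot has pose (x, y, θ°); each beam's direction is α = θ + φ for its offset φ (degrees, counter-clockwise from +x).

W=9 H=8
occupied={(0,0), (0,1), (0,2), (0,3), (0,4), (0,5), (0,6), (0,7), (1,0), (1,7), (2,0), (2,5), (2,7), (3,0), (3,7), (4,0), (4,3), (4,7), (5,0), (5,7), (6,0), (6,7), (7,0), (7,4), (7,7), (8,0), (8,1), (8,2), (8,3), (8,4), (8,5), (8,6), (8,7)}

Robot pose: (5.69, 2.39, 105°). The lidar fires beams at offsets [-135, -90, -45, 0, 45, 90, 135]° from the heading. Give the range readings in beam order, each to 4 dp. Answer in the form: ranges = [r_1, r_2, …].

ranges = [2.6674, 2.3915, 2.6200, 4.7726, 1.2200, 4.8554, 1.6050]

beam 1: φ=-135°, α=330°
  direction (0.8660, -0.5000); cell (5,2); t to first gridline: x 0.3580, y 0.7800 (then +1.1547 / +2.0000)
    (6,2) via x @ 0.3580
    (6,1) via y @ 0.7800
    (7,1) via x @ 1.5127
    (8,1) via x @ 2.6674  # hit
  → r_1 = 2.6674
beam 2: φ=-90°, α=15°
  direction (0.9659, 0.2588); cell (5,2); t to first gridline: x 0.3209, y 2.3569 (then +1.0353 / +3.8637)
    (6,2) via x @ 0.3209
    (7,2) via x @ 1.3562
    (7,3) via y @ 2.3569
    (8,3) via x @ 2.3915  # hit
  → r_2 = 2.3915
beam 3: φ=-45°, α=60°
  direction (0.5000, 0.8660); cell (5,2); t to first gridline: x 0.6200, y 0.7044 (then +2.0000 / +1.1547)
    (6,2) via x @ 0.6200
    (6,3) via y @ 0.7044
    (6,4) via y @ 1.8591
    (7,4) via x @ 2.6200  # hit
  → r_3 = 2.6200
beam 4: φ=0°, α=105°
  direction (-0.2588, 0.9659); cell (5,2); t to first gridline: x 2.6660, y 0.6315 (then +3.8637 / +1.0353)
    (5,3) via y @ 0.6315
    (5,4) via y @ 1.6668
    (4,4) via x @ 2.6660
    (4,5) via y @ 2.7021
    (4,6) via y @ 3.7373
    (4,7) via y @ 4.7726  # hit
  → r_4 = 4.7726
beam 5: φ=45°, α=150°
  direction (-0.8660, 0.5000); cell (5,2); t to first gridline: x 0.7967, y 1.2200 (then +1.1547 / +2.0000)
    (4,2) via x @ 0.7967
    (4,3) via y @ 1.2200  # hit
  → r_5 = 1.2200
beam 6: φ=90°, α=195°
  direction (-0.9659, -0.2588); cell (5,2); t to first gridline: x 0.7143, y 1.5068 (then +1.0353 / +3.8637)
    (4,2) via x @ 0.7143
    (4,1) via y @ 1.5068
    (3,1) via x @ 1.7496
    (2,1) via x @ 2.7849
    (1,1) via x @ 3.8202
    (0,1) via x @ 4.8554  # hit
  → r_6 = 4.8554
beam 7: φ=135°, α=240°
  direction (-0.5000, -0.8660); cell (5,2); t to first gridline: x 1.3800, y 0.4503 (then +2.0000 / +1.1547)
    (5,1) via y @ 0.4503
    (4,1) via x @ 1.3800
    (4,0) via y @ 1.6050  # hit
  → r_7 = 1.6050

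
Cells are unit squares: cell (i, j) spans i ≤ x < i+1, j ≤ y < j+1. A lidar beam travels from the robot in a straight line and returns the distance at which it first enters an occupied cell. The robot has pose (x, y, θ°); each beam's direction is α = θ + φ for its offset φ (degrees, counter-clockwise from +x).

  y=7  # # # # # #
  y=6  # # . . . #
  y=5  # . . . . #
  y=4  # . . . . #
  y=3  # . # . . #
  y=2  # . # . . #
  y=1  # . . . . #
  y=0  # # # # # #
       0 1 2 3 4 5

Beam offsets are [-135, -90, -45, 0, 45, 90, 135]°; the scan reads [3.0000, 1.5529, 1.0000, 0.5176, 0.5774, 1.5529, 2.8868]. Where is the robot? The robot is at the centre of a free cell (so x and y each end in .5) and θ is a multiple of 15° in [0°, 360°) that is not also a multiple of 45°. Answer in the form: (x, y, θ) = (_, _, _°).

Candidates: 21 free-cell centres × 16 headings = 336 poses. Raycast each; keep the one whose scan matches to 4 dp.
  (2.5, 6.5, 105°): beam 1 = 2.8868 ≠ 3.0000 ✗
  (4.5, 1.5, 30°): beam 1 = 0.5176 ≠ 3.0000 ✗
  (2.5, 1.5, 165°): beam 1 = 2.8868 ≠ 3.0000 ✗
  …
  (3.5, 6.5, 75°): r_1=3.0000, r_2=1.5529, r_3=1.0000, r_4=0.5176, r_5=0.5774, r_6=1.5529, r_7=2.8868 — all match ✓
No second candidate reproduces the full scan.

(x, y, θ) = (3.5, 6.5, 75°)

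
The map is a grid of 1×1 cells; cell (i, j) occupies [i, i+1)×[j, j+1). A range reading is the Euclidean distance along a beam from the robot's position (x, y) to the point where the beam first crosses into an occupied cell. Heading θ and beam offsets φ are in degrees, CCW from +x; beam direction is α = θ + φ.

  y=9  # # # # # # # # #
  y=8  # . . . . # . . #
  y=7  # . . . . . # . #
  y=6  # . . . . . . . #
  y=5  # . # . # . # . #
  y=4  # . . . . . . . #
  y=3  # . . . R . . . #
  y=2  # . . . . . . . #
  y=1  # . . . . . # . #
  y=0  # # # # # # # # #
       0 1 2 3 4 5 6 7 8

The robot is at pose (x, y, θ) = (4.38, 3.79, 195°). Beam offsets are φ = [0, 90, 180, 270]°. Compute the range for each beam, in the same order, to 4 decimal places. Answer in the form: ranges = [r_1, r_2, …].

beam 1: φ=0°, α=195°
  cosα=-0.9659 sinα=-0.2588 | (4,3) | tMaxX 0.3934 tMaxY 3.0523 | tΔX 1.0353 tΔY 3.8637
    t=0.3934 [x] (3,3)
    t=1.4287 [x] (2,3)
    t=2.4640 [x] (1,3)
    t=3.0523 [y] (1,2)
    t=3.4992 [x] (0,2) — stop
  → r_1 = 3.4992
beam 2: φ=90°, α=285°
  cosα=0.2588 sinα=-0.9659 | (4,3) | tMaxX 2.3955 tMaxY 0.8179 | tΔX 3.8637 tΔY 1.0353
    t=0.8179 [y] (4,2)
    t=1.8531 [y] (4,1)
    t=2.3955 [x] (5,1)
    t=2.8884 [y] (5,0) — stop
  → r_2 = 2.8884
beam 3: φ=180°, α=15°
  cosα=0.9659 sinα=0.2588 | (4,3) | tMaxX 0.6419 tMaxY 0.8114 | tΔX 1.0353 tΔY 3.8637
    t=0.6419 [x] (5,3)
    t=0.8114 [y] (5,4)
    t=1.6771 [x] (6,4)
    t=2.7124 [x] (7,4)
    t=3.7477 [x] (8,4) — stop
  → r_3 = 3.7477
beam 4: φ=270°, α=105°
  cosα=-0.2588 sinα=0.9659 | (4,3) | tMaxX 1.4682 tMaxY 0.2174 | tΔX 3.8637 tΔY 1.0353
    t=0.2174 [y] (4,4)
    t=1.2527 [y] (4,5) — stop
  → r_4 = 1.2527

ranges = [3.4992, 2.8884, 3.7477, 1.2527]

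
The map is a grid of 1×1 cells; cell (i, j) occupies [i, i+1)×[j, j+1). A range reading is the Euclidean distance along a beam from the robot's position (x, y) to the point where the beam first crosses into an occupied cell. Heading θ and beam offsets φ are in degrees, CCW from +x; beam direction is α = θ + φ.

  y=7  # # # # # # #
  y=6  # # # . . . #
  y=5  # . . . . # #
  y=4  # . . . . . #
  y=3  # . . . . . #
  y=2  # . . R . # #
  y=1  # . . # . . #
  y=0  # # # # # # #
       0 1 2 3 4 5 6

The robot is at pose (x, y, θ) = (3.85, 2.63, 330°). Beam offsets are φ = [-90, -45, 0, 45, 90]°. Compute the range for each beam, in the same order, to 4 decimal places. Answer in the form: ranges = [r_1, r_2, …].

beam 1: φ=-90°, α=240°
  d=(-0.5000,-0.8660)  start (3,2)  tX=1.7000 tY=0.7275  stride 1/|dx|=2.0000 1/|dy|=1.1547
    cross y-line → (3,1), t=0.7275 (wall)
  → r_1 = 0.7275
beam 2: φ=-45°, α=285°
  d=(0.2588,-0.9659)  start (3,2)  tX=0.5796 tY=0.6522  stride 1/|dx|=3.8637 1/|dy|=1.0353
    cross x-line → (4,2), t=0.5796
    cross y-line → (4,1), t=0.6522
    cross y-line → (4,0), t=1.6875 (wall)
  → r_2 = 1.6875
beam 3: φ=0°, α=330°
  d=(0.8660,-0.5000)  start (3,2)  tX=0.1732 tY=1.2600  stride 1/|dx|=1.1547 1/|dy|=2.0000
    cross x-line → (4,2), t=0.1732
    cross y-line → (4,1), t=1.2600
    cross x-line → (5,1), t=1.3279
    cross x-line → (6,1), t=2.4826 (wall)
  → r_3 = 2.4826
beam 4: φ=45°, α=15°
  d=(0.9659,0.2588)  start (3,2)  tX=0.1553 tY=1.4296  stride 1/|dx|=1.0353 1/|dy|=3.8637
    cross x-line → (4,2), t=0.1553
    cross x-line → (5,2), t=1.1906 (wall)
  → r_4 = 1.1906
beam 5: φ=90°, α=60°
  d=(0.5000,0.8660)  start (3,2)  tX=0.3000 tY=0.4272  stride 1/|dx|=2.0000 1/|dy|=1.1547
    cross x-line → (4,2), t=0.3000
    cross y-line → (4,3), t=0.4272
    cross y-line → (4,4), t=1.5819
    cross x-line → (5,4), t=2.3000
    cross y-line → (5,5), t=2.7366 (wall)
  → r_5 = 2.7366

ranges = [0.7275, 1.6875, 2.4826, 1.1906, 2.7366]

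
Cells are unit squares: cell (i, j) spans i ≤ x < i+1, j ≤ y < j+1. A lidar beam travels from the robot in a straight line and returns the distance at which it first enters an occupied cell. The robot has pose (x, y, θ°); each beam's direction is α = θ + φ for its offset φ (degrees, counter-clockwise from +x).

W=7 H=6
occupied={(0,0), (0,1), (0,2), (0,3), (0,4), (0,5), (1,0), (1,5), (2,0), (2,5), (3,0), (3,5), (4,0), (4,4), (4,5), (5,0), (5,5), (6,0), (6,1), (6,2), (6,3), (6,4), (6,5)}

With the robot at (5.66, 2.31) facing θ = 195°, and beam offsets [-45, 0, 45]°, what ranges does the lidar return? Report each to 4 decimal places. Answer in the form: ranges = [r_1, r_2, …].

beam 1: φ=-45°, α=150°
  direction (-0.8660, 0.5000); cell (5,2); t to first gridline: x 0.7621, y 1.3800 (then +1.1547 / +2.0000)
    (4,2) via x @ 0.7621
    (4,3) via y @ 1.3800
    (3,3) via x @ 1.9168
    (2,3) via x @ 3.0715
    (2,4) via y @ 3.3800
    (1,4) via x @ 4.2262
    (1,5) via y @ 5.3800  # hit
  → r_1 = 5.3800
beam 2: φ=0°, α=195°
  direction (-0.9659, -0.2588); cell (5,2); t to first gridline: x 0.6833, y 1.1977 (then +1.0353 / +3.8637)
    (4,2) via x @ 0.6833
    (4,1) via y @ 1.1977
    (3,1) via x @ 1.7186
    (2,1) via x @ 2.7538
    (1,1) via x @ 3.7891
    (0,1) via x @ 4.8244  # hit
  → r_2 = 4.8244
beam 3: φ=45°, α=240°
  direction (-0.5000, -0.8660); cell (5,2); t to first gridline: x 1.3200, y 0.3580 (then +2.0000 / +1.1547)
    (5,1) via y @ 0.3580
    (4,1) via x @ 1.3200
    (4,0) via y @ 1.5127  # hit
  → r_3 = 1.5127

ranges = [5.3800, 4.8244, 1.5127]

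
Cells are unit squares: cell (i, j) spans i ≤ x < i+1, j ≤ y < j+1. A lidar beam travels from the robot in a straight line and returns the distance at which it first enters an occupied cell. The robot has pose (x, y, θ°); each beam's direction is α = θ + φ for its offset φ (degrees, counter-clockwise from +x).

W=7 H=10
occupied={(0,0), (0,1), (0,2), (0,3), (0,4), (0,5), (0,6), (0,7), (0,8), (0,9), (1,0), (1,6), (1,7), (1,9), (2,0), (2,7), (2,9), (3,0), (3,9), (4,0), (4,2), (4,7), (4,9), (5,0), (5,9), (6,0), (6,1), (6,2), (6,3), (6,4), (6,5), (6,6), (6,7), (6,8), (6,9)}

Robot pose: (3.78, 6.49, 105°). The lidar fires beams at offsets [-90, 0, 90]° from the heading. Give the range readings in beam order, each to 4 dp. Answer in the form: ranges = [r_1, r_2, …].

ranges = [2.2983, 2.5985, 1.8428]

beam 1: φ=-90°, α=15°
  d=(0.9659,0.2588)  start (3,6)  tX=0.2278 tY=1.9705  stride 1/|dx|=1.0353 1/|dy|=3.8637
    cross x-line → (4,6), t=0.2278
    cross x-line → (5,6), t=1.2630
    cross y-line → (5,7), t=1.9705
    cross x-line → (6,7), t=2.2983 (wall)
  → r_1 = 2.2983
beam 2: φ=0°, α=105°
  d=(-0.2588,0.9659)  start (3,6)  tX=3.0137 tY=0.5280  stride 1/|dx|=3.8637 1/|dy|=1.0353
    cross y-line → (3,7), t=0.5280
    cross y-line → (3,8), t=1.5633
    cross y-line → (3,9), t=2.5985 (wall)
  → r_2 = 2.5985
beam 3: φ=90°, α=195°
  d=(-0.9659,-0.2588)  start (3,6)  tX=0.8075 tY=1.8932  stride 1/|dx|=1.0353 1/|dy|=3.8637
    cross x-line → (2,6), t=0.8075
    cross x-line → (1,6), t=1.8428 (wall)
  → r_3 = 1.8428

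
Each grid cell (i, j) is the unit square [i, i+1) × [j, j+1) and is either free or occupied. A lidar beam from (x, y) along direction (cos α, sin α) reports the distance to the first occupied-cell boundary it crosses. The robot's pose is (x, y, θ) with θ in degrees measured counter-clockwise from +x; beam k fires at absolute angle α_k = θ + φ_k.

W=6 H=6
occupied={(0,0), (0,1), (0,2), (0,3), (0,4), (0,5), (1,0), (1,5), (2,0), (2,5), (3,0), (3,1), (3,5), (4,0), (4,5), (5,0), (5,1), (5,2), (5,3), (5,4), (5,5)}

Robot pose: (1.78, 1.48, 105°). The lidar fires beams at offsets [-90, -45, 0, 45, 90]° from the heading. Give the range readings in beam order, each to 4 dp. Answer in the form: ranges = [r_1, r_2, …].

beam 1: φ=-90°, α=15°
  direction (0.9659, 0.2588); cell (1,1); t to first gridline: x 0.2278, y 2.0091 (then +1.0353 / +3.8637)
    (2,1) via x @ 0.2278
    (3,1) via x @ 1.2630  # hit
  → r_1 = 1.2630
beam 2: φ=-45°, α=60°
  direction (0.5000, 0.8660); cell (1,1); t to first gridline: x 0.4400, y 0.6004 (then +2.0000 / +1.1547)
    (2,1) via x @ 0.4400
    (2,2) via y @ 0.6004
    (2,3) via y @ 1.7551
    (3,3) via x @ 2.4400
    (3,4) via y @ 2.9098
    (3,5) via y @ 4.0645  # hit
  → r_2 = 4.0645
beam 3: φ=0°, α=105°
  direction (-0.2588, 0.9659); cell (1,1); t to first gridline: x 3.0137, y 0.5383 (then +3.8637 / +1.0353)
    (1,2) via y @ 0.5383
    (1,3) via y @ 1.5736
    (1,4) via y @ 2.6089
    (0,4) via x @ 3.0137  # hit
  → r_3 = 3.0137
beam 4: φ=45°, α=150°
  direction (-0.8660, 0.5000); cell (1,1); t to first gridline: x 0.9007, y 1.0400 (then +1.1547 / +2.0000)
    (0,1) via x @ 0.9007  # hit
  → r_4 = 0.9007
beam 5: φ=90°, α=195°
  direction (-0.9659, -0.2588); cell (1,1); t to first gridline: x 0.8075, y 1.8546 (then +1.0353 / +3.8637)
    (0,1) via x @ 0.8075  # hit
  → r_5 = 0.8075

ranges = [1.2630, 4.0645, 3.0137, 0.9007, 0.8075]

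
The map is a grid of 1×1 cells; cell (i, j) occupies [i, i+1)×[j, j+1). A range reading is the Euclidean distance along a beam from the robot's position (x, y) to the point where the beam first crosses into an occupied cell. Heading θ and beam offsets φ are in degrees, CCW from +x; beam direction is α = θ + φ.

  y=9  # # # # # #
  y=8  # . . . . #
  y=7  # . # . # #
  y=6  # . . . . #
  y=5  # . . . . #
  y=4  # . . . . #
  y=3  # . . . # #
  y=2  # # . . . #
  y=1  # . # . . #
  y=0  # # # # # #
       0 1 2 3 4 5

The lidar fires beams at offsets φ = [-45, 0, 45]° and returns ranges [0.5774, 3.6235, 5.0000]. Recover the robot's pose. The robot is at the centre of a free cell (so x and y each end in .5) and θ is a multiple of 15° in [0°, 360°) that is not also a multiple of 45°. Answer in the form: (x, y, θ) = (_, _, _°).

Candidates: 27 free-cell centres × 16 headings = 432 poses. Raycast each; keep the one whose scan matches to 4 dp.
  (3.5, 6.5, 75°): beam 1 = 1.0000 ≠ 0.5774 ✗
  (2.5, 8.5, 345°): beam 2 = 1.9319 ≠ 3.6235 ✗
  (3.5, 8.5, 105°): beam 2 = 0.5176 ≠ 3.6235 ✗
  (2.5, 5.5, 195°): beam 1 = 1.7321 ≠ 0.5774 ✗
  …
  (3.5, 3.5, 75°): r_1=0.5774, r_2=3.6235, r_3=5.0000 — all match ✓
No second candidate reproduces the full scan.

(x, y, θ) = (3.5, 3.5, 75°)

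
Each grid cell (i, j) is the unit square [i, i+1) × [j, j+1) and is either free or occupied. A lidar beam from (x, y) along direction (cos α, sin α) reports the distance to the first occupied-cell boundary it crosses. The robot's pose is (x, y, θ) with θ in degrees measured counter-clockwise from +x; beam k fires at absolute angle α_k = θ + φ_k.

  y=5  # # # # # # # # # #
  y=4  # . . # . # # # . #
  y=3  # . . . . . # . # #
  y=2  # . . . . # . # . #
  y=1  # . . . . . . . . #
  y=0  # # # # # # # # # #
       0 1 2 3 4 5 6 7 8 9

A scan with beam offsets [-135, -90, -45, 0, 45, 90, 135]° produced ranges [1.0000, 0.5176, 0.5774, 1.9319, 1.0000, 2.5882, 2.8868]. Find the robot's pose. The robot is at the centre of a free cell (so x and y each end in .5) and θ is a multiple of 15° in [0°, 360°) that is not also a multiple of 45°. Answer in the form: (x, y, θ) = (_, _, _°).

(x, y, θ) = (4.5, 1.5, 345°)

The pose lattice has 24·16 = 384 candidates. Test each by forward raycasting.
  (7.5, 1.5, 30°): beam 1 = 0.5176 ≠ 1.0000 ✗
  (1.5, 3.5, 195°): beam 1 = 1.7321 ≠ 1.0000 ✗
  (5.5, 1.5, 330°): beam 1 = 1.9319 ≠ 1.0000 ✗
  (2.5, 2.5, 165°): beam 1 = 3.0000 ≠ 1.0000 ✗
  (1.5, 3.5, 330°): beam 1 = 0.5176 ≠ 1.0000 ✗
  …
  (4.5, 1.5, 345°): r_1=1.0000, r_2=0.5176, r_3=0.5774, r_4=1.9319, r_5=1.0000, r_6=2.5882, r_7=2.8868 — all match ✓
Only this pose fits every beam.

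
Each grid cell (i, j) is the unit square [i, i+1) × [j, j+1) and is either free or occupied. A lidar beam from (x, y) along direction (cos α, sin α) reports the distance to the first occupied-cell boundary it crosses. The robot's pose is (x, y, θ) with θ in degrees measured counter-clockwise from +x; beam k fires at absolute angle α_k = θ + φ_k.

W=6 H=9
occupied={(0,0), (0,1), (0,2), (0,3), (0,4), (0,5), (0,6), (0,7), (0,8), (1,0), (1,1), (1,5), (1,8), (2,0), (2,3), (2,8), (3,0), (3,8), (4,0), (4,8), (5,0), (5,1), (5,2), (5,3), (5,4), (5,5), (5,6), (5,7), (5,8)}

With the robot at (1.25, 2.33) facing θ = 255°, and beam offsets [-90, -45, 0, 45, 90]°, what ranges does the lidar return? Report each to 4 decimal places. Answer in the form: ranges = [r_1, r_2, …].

ranges = [0.2588, 0.2887, 0.3416, 0.3811, 3.8823]

beam 1: φ=-90°, α=165°
  direction (-0.9659, 0.2588); cell (1,2); t to first gridline: x 0.2588, y 2.5887 (then +1.0353 / +3.8637)
    (0,2) via x @ 0.2588  # hit
  → r_1 = 0.2588
beam 2: φ=-45°, α=210°
  direction (-0.8660, -0.5000); cell (1,2); t to first gridline: x 0.2887, y 0.6600 (then +1.1547 / +2.0000)
    (0,2) via x @ 0.2887  # hit
  → r_2 = 0.2887
beam 3: φ=0°, α=255°
  direction (-0.2588, -0.9659); cell (1,2); t to first gridline: x 0.9659, y 0.3416 (then +3.8637 / +1.0353)
    (1,1) via y @ 0.3416  # hit
  → r_3 = 0.3416
beam 4: φ=45°, α=300°
  direction (0.5000, -0.8660); cell (1,2); t to first gridline: x 1.5000, y 0.3811 (then +2.0000 / +1.1547)
    (1,1) via y @ 0.3811  # hit
  → r_4 = 0.3811
beam 5: φ=90°, α=345°
  direction (0.9659, -0.2588); cell (1,2); t to first gridline: x 0.7765, y 1.2750 (then +1.0353 / +3.8637)
    (2,2) via x @ 0.7765
    (2,1) via y @ 1.2750
    (3,1) via x @ 1.8117
    (4,1) via x @ 2.8470
    (5,1) via x @ 3.8823  # hit
  → r_5 = 3.8823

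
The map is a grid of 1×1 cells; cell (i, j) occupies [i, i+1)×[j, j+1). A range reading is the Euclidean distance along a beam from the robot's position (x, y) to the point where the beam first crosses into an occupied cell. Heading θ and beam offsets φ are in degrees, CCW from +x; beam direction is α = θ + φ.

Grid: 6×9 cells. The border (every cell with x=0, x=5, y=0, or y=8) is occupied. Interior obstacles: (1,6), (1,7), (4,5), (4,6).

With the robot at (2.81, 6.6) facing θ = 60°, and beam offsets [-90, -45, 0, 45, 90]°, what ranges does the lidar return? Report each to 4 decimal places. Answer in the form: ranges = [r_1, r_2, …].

ranges = [1.3741, 1.2320, 1.6166, 1.4494, 0.9353]

beam 1: φ=-90°, α=330°
  dir = (cos 330°, sin 330°) = (0.8660, -0.5000); from cell (2,6)
  next x-line at t=0.2194, next y-line at t=1.2000; Δt_x=1.1547, Δt_y=2.0000
    x: enter (3,6) at t=0.2194
    y: enter (3,5) at t=1.2000
    x: enter (4,5) at t=1.3741 ← occupied
  → r_1 = 1.3741
beam 2: φ=-45°, α=15°
  dir = (cos 15°, sin 15°) = (0.9659, 0.2588); from cell (2,6)
  next x-line at t=0.1967, next y-line at t=1.5455; Δt_x=1.0353, Δt_y=3.8637
    x: enter (3,6) at t=0.1967
    x: enter (4,6) at t=1.2320 ← occupied
  → r_2 = 1.2320
beam 3: φ=0°, α=60°
  dir = (cos 60°, sin 60°) = (0.5000, 0.8660); from cell (2,6)
  next x-line at t=0.3800, next y-line at t=0.4619; Δt_x=2.0000, Δt_y=1.1547
    x: enter (3,6) at t=0.3800
    y: enter (3,7) at t=0.4619
    y: enter (3,8) at t=1.6166 ← occupied
  → r_3 = 1.6166
beam 4: φ=45°, α=105°
  dir = (cos 105°, sin 105°) = (-0.2588, 0.9659); from cell (2,6)
  next x-line at t=3.1296, next y-line at t=0.4141; Δt_x=3.8637, Δt_y=1.0353
    y: enter (2,7) at t=0.4141
    y: enter (2,8) at t=1.4494 ← occupied
  → r_4 = 1.4494
beam 5: φ=90°, α=150°
  dir = (cos 150°, sin 150°) = (-0.8660, 0.5000); from cell (2,6)
  next x-line at t=0.9353, next y-line at t=0.8000; Δt_x=1.1547, Δt_y=2.0000
    y: enter (2,7) at t=0.8000
    x: enter (1,7) at t=0.9353 ← occupied
  → r_5 = 0.9353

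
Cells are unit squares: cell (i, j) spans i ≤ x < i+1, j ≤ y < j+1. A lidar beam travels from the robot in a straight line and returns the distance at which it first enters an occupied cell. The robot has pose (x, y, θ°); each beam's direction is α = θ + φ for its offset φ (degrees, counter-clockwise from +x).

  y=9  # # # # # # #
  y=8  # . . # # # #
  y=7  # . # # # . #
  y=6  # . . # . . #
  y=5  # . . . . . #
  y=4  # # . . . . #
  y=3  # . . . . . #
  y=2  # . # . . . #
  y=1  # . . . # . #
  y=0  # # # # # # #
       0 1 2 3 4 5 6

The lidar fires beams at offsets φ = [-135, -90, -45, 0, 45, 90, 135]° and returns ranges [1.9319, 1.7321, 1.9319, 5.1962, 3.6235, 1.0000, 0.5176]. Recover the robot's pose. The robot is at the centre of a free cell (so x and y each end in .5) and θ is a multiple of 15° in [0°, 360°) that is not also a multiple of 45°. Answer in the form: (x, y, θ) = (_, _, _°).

The pose lattice has 30·16 = 480 candidates. Test each by forward raycasting.
  (5.5, 5.5, 345°): beam 1 = 5.1962 ≠ 1.9319 ✗
  (3.5, 5.5, 75°): beam 1 = 5.0000 ≠ 1.9319 ✗
  (4.5, 6.5, 195°): beam 1 = 0.5774 ≠ 1.9319 ✗
  (1.5, 1.5, 150°): beam 1 = 4.6587 ≠ 1.9319 ✗
  …
  (5.5, 5.5, 210°): r_1=1.9319, r_2=1.7321, r_3=1.9319, r_4=5.1962, r_5=3.6235, r_6=1.0000, r_7=0.5176 — all match ✓
Only this pose fits every beam.

(x, y, θ) = (5.5, 5.5, 210°)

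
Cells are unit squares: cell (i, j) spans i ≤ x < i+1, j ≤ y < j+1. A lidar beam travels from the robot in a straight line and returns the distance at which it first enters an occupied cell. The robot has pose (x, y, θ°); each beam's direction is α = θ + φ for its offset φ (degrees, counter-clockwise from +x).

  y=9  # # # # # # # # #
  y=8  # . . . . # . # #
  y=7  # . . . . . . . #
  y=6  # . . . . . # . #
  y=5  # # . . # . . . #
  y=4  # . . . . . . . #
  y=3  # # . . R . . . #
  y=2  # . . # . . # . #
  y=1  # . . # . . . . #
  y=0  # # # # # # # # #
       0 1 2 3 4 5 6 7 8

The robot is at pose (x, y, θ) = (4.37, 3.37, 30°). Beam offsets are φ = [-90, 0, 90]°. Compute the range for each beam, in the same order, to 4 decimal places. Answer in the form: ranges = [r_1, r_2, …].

ranges = [2.7366, 4.1916, 6.5010]

beam 1: φ=-90°, α=300°
  d=(0.5000,-0.8660)  start (4,3)  tX=1.2600 tY=0.4272  stride 1/|dx|=2.0000 1/|dy|=1.1547
    cross y-line → (4,2), t=0.4272
    cross x-line → (5,2), t=1.2600
    cross y-line → (5,1), t=1.5819
    cross y-line → (5,0), t=2.7366 (wall)
  → r_1 = 2.7366
beam 2: φ=0°, α=30°
  d=(0.8660,0.5000)  start (4,3)  tX=0.7275 tY=1.2600  stride 1/|dx|=1.1547 1/|dy|=2.0000
    cross x-line → (5,3), t=0.7275
    cross y-line → (5,4), t=1.2600
    cross x-line → (6,4), t=1.8822
    cross x-line → (7,4), t=3.0369
    cross y-line → (7,5), t=3.2600
    cross x-line → (8,5), t=4.1916 (wall)
  → r_2 = 4.1916
beam 3: φ=90°, α=120°
  d=(-0.5000,0.8660)  start (4,3)  tX=0.7400 tY=0.7275  stride 1/|dx|=2.0000 1/|dy|=1.1547
    cross y-line → (4,4), t=0.7275
    cross x-line → (3,4), t=0.7400
    cross y-line → (3,5), t=1.8822
    cross x-line → (2,5), t=2.7400
    cross y-line → (2,6), t=3.0369
    cross y-line → (2,7), t=4.1916
    cross x-line → (1,7), t=4.7400
    cross y-line → (1,8), t=5.3463
    cross y-line → (1,9), t=6.5010 (wall)
  → r_3 = 6.5010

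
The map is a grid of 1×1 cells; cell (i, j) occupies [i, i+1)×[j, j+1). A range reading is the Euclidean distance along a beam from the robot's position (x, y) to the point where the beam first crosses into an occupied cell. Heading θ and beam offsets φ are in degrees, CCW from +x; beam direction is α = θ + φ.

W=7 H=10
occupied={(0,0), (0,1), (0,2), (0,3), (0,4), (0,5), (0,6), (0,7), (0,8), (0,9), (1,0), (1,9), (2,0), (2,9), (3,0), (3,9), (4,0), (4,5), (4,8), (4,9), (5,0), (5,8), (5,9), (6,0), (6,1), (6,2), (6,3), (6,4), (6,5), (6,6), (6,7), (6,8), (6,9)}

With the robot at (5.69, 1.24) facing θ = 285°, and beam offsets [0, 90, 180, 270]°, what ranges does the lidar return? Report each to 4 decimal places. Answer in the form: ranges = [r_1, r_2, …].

beam 1: φ=0°, α=285°
  cosα=0.2588 sinα=-0.9659 | (5,1) | tMaxX 1.1977 tMaxY 0.2485 | tΔX 3.8637 tΔY 1.0353
    t=0.2485 [y] (5,0) — stop
  → r_1 = 0.2485
beam 2: φ=90°, α=15°
  cosα=0.9659 sinα=0.2588 | (5,1) | tMaxX 0.3209 tMaxY 2.9364 | tΔX 1.0353 tΔY 3.8637
    t=0.3209 [x] (6,1) — stop
  → r_2 = 0.3209
beam 3: φ=180°, α=105°
  cosα=-0.2588 sinα=0.9659 | (5,1) | tMaxX 2.6660 tMaxY 0.7868 | tΔX 3.8637 tΔY 1.0353
    t=0.7868 [y] (5,2)
    t=1.8221 [y] (5,3)
    t=2.6660 [x] (4,3)
    t=2.8574 [y] (4,4)
    t=3.8926 [y] (4,5) — stop
  → r_3 = 3.8926
beam 4: φ=270°, α=195°
  cosα=-0.9659 sinα=-0.2588 | (5,1) | tMaxX 0.7143 tMaxY 0.9273 | tΔX 1.0353 tΔY 3.8637
    t=0.7143 [x] (4,1)
    t=0.9273 [y] (4,0) — stop
  → r_4 = 0.9273

ranges = [0.2485, 0.3209, 3.8926, 0.9273]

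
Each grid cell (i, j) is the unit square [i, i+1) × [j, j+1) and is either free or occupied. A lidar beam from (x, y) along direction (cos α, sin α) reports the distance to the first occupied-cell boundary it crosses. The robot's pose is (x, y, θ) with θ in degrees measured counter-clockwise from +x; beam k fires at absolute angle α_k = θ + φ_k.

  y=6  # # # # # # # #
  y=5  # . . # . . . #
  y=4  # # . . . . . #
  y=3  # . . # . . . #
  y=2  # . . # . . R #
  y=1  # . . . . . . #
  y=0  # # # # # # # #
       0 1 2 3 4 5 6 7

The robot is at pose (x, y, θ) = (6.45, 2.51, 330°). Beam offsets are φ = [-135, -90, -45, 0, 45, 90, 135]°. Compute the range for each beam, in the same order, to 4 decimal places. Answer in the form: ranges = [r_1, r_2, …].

ranges = [5.6423, 1.7436, 1.5633, 0.6351, 0.5694, 1.1000, 3.6131]

beam 1: φ=-135°, α=195°
  dir = (cos 195°, sin 195°) = (-0.9659, -0.2588); from cell (6,2)
  next x-line at t=0.4659, next y-line at t=1.9705; Δt_x=1.0353, Δt_y=3.8637
    x: enter (5,2) at t=0.4659
    x: enter (4,2) at t=1.5012
    y: enter (4,1) at t=1.9705
    x: enter (3,1) at t=2.5364
    x: enter (2,1) at t=3.5717
    x: enter (1,1) at t=4.6070
    x: enter (0,1) at t=5.6423 ← occupied
  → r_1 = 5.6423
beam 2: φ=-90°, α=240°
  dir = (cos 240°, sin 240°) = (-0.5000, -0.8660); from cell (6,2)
  next x-line at t=0.9000, next y-line at t=0.5889; Δt_x=2.0000, Δt_y=1.1547
    y: enter (6,1) at t=0.5889
    x: enter (5,1) at t=0.9000
    y: enter (5,0) at t=1.7436 ← occupied
  → r_2 = 1.7436
beam 3: φ=-45°, α=285°
  dir = (cos 285°, sin 285°) = (0.2588, -0.9659); from cell (6,2)
  next x-line at t=2.1250, next y-line at t=0.5280; Δt_x=3.8637, Δt_y=1.0353
    y: enter (6,1) at t=0.5280
    y: enter (6,0) at t=1.5633 ← occupied
  → r_3 = 1.5633
beam 4: φ=0°, α=330°
  dir = (cos 330°, sin 330°) = (0.8660, -0.5000); from cell (6,2)
  next x-line at t=0.6351, next y-line at t=1.0200; Δt_x=1.1547, Δt_y=2.0000
    x: enter (7,2) at t=0.6351 ← occupied
  → r_4 = 0.6351
beam 5: φ=45°, α=15°
  dir = (cos 15°, sin 15°) = (0.9659, 0.2588); from cell (6,2)
  next x-line at t=0.5694, next y-line at t=1.8932; Δt_x=1.0353, Δt_y=3.8637
    x: enter (7,2) at t=0.5694 ← occupied
  → r_5 = 0.5694
beam 6: φ=90°, α=60°
  dir = (cos 60°, sin 60°) = (0.5000, 0.8660); from cell (6,2)
  next x-line at t=1.1000, next y-line at t=0.5658; Δt_x=2.0000, Δt_y=1.1547
    y: enter (6,3) at t=0.5658
    x: enter (7,3) at t=1.1000 ← occupied
  → r_6 = 1.1000
beam 7: φ=135°, α=105°
  dir = (cos 105°, sin 105°) = (-0.2588, 0.9659); from cell (6,2)
  next x-line at t=1.7387, next y-line at t=0.5073; Δt_x=3.8637, Δt_y=1.0353
    y: enter (6,3) at t=0.5073
    y: enter (6,4) at t=1.5426
    x: enter (5,4) at t=1.7387
    y: enter (5,5) at t=2.5778
    y: enter (5,6) at t=3.6131 ← occupied
  → r_7 = 3.6131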